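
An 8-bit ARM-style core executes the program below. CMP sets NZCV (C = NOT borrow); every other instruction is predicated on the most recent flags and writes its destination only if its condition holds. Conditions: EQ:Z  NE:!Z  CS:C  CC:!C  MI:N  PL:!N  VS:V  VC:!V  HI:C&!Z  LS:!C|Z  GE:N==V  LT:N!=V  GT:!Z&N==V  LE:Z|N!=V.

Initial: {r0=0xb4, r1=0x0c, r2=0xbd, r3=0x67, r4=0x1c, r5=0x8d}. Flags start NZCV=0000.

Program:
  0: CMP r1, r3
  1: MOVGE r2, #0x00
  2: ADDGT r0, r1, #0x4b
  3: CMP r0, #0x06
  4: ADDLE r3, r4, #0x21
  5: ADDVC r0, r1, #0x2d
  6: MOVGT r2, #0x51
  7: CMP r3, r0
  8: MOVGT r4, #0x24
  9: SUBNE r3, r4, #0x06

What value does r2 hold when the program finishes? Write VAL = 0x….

[0] flags=1000 → (cmp)
[1] flags=1000 GE?F → skip
[2] flags=1000 GT?F → skip
[3] flags=1010 → (cmp)
[4] flags=1010 LE?T → r3=0x3d
[5] flags=1010 VC?T → r0=0x39
[6] flags=1010 GT?F → skip
[7] flags=0010 → (cmp)
[8] flags=0010 GT?T → r4=0x24
[9] flags=0010 NE?T → r3=0x1e

VAL = 0xbd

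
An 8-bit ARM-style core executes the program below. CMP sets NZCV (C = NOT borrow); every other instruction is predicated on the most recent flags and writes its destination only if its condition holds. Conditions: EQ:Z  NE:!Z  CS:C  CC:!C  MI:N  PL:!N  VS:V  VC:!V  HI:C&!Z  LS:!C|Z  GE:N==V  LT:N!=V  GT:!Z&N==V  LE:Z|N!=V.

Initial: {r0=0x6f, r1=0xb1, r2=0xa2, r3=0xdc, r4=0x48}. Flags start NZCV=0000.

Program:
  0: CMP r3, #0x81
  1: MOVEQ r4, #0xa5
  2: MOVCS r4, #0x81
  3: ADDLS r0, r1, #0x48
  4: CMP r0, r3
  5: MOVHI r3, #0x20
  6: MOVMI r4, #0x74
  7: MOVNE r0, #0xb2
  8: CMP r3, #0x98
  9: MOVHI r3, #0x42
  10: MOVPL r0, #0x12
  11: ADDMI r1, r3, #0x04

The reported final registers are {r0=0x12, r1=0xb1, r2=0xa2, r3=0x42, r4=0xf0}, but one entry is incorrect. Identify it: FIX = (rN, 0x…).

FIX = (r4, 0x74)

[0] flags=0010 → (cmp)
[1] flags=0010 EQ?F → skip
[2] flags=0010 CS?T → r4=0x81
[3] flags=0010 LS?F → skip
[4] flags=1001 → (cmp)
[5] flags=1001 HI?F → skip
[6] flags=1001 MI?T → r4=0x74
[7] flags=1001 NE?T → r0=0xb2
[8] flags=0010 → (cmp)
[9] flags=0010 HI?T → r3=0x42
[10] flags=0010 PL?T → r0=0x12
[11] flags=0010 MI?F → skip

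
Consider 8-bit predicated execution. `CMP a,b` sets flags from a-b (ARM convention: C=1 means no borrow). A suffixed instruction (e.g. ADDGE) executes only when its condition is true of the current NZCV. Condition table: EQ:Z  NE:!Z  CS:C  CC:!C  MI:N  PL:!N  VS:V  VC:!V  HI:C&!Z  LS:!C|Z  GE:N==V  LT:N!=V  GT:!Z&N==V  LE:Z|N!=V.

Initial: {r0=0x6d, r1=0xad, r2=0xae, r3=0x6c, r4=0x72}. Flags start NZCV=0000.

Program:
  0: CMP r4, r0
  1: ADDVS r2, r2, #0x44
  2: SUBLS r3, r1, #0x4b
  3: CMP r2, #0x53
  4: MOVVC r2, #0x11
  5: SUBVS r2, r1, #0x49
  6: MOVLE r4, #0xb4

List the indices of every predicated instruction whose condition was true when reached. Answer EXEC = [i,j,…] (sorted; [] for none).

EXEC = [5,6]

[0] flags=0010 → (cmp)
[1] flags=0010 VS?F → skip
[2] flags=0010 LS?F → skip
[3] flags=0011 → (cmp)
[4] flags=0011 VC?F → skip
[5] flags=0011 VS?T → r2=0x64
[6] flags=0011 LE?T → r4=0xb4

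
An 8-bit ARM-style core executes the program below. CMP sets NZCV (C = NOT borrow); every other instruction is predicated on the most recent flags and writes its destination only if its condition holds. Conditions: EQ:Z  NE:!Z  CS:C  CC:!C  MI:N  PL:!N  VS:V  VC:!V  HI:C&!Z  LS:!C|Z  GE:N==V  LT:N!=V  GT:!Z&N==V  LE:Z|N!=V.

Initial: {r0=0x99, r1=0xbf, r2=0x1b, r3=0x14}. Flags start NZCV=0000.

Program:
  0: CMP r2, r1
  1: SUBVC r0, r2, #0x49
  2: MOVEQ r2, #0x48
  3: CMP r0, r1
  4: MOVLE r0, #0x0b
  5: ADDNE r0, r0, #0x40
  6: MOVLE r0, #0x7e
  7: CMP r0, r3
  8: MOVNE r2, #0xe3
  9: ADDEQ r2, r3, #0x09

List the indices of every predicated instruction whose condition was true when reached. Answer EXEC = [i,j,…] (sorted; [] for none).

EXEC = [1,5,8]

[0] flags=0000 → (cmp)
[1] flags=0000 VC?T → r0=0xd2
[2] flags=0000 EQ?F → skip
[3] flags=0010 → (cmp)
[4] flags=0010 LE?F → skip
[5] flags=0010 NE?T → r0=0x12
[6] flags=0010 LE?F → skip
[7] flags=1000 → (cmp)
[8] flags=1000 NE?T → r2=0xe3
[9] flags=1000 EQ?F → skip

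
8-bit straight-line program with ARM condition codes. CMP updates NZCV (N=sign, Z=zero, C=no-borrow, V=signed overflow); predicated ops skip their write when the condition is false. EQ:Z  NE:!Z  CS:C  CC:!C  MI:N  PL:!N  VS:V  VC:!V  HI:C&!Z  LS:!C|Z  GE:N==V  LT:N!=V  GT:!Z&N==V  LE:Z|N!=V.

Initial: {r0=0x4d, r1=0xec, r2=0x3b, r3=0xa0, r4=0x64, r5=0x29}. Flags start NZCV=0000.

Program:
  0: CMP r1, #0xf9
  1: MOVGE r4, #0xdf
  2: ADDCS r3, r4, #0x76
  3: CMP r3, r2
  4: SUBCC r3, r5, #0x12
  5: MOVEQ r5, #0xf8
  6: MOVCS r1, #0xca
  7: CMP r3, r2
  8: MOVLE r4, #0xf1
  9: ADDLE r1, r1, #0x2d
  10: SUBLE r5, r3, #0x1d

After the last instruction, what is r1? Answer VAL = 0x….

VAL = 0xf7

[0] flags=1000 → (cmp)
[1] flags=1000 GE?F → skip
[2] flags=1000 CS?F → skip
[3] flags=0011 → (cmp)
[4] flags=0011 CC?F → skip
[5] flags=0011 EQ?F → skip
[6] flags=0011 CS?T → r1=0xca
[7] flags=0011 → (cmp)
[8] flags=0011 LE?T → r4=0xf1
[9] flags=0011 LE?T → r1=0xf7
[10] flags=0011 LE?T → r5=0x83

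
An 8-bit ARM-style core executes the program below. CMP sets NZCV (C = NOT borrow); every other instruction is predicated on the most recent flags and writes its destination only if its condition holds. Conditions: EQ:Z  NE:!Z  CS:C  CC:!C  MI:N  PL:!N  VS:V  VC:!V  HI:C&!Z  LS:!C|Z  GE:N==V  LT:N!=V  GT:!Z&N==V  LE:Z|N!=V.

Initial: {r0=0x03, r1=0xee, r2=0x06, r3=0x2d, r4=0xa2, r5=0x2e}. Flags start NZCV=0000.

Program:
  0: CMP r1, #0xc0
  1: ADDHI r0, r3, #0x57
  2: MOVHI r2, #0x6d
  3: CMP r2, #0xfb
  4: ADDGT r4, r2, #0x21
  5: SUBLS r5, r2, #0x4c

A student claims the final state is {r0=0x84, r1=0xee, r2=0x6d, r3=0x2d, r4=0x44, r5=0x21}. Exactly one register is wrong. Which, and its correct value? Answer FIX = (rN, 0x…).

FIX = (r4, 0x8e)

[0] flags=0010 → (cmp)
[1] flags=0010 HI?T → r0=0x84
[2] flags=0010 HI?T → r2=0x6d
[3] flags=0000 → (cmp)
[4] flags=0000 GT?T → r4=0x8e
[5] flags=0000 LS?T → r5=0x21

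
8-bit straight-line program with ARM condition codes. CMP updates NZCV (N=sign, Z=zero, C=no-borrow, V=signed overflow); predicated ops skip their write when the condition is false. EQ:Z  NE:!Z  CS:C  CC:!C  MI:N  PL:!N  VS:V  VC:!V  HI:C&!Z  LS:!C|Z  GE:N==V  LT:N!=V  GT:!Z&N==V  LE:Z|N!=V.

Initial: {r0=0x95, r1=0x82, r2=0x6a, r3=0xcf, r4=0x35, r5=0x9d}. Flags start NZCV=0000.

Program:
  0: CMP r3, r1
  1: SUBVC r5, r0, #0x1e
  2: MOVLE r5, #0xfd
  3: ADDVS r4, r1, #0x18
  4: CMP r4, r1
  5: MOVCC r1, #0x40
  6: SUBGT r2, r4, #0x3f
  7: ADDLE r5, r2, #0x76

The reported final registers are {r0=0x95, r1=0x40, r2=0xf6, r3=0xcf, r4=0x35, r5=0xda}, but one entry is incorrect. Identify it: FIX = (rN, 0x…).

[0] flags=0010 → (cmp)
[1] flags=0010 VC?T → r5=0x77
[2] flags=0010 LE?F → skip
[3] flags=0010 VS?F → skip
[4] flags=1001 → (cmp)
[5] flags=1001 CC?T → r1=0x40
[6] flags=1001 GT?T → r2=0xf6
[7] flags=1001 LE?F → skip

FIX = (r5, 0x77)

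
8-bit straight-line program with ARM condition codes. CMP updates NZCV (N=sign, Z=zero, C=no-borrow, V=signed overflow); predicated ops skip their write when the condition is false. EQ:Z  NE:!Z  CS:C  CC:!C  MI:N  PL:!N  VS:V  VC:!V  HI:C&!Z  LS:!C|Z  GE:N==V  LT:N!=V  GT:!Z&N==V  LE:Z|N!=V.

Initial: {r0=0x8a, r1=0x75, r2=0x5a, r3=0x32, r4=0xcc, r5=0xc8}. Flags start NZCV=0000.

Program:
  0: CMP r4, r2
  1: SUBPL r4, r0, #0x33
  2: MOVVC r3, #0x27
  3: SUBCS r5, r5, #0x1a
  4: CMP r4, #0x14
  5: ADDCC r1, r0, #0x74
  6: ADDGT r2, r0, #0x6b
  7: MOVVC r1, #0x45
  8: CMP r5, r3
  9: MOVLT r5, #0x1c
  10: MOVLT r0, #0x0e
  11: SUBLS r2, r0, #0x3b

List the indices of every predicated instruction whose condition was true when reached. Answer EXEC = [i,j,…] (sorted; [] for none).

EXEC = [1,3,6,7,9,10]

[0] flags=0011 → (cmp)
[1] flags=0011 PL?T → r4=0x57
[2] flags=0011 VC?F → skip
[3] flags=0011 CS?T → r5=0xae
[4] flags=0010 → (cmp)
[5] flags=0010 CC?F → skip
[6] flags=0010 GT?T → r2=0xf5
[7] flags=0010 VC?T → r1=0x45
[8] flags=0011 → (cmp)
[9] flags=0011 LT?T → r5=0x1c
[10] flags=0011 LT?T → r0=0x0e
[11] flags=0011 LS?F → skip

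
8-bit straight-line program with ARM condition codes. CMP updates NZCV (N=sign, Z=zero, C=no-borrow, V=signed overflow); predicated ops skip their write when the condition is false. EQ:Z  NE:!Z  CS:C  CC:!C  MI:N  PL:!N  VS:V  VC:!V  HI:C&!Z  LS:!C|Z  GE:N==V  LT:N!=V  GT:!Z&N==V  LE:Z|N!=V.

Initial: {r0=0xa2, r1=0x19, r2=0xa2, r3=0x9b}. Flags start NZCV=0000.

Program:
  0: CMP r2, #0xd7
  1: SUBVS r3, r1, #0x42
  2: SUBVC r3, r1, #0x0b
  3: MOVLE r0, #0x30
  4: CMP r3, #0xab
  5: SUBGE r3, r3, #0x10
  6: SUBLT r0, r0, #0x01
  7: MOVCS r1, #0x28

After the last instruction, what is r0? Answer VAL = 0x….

VAL = 0x30

0: ✓ CMP  NZCV=1000
1: · SUBVS
2: ✓ SUBVC  r3←0x0e
3: ✓ MOVLE  r0←0x30
4: ✓ CMP  NZCV=0000
5: ✓ SUBGE  r3←0xfe
6: · SUBLT
7: · MOVCS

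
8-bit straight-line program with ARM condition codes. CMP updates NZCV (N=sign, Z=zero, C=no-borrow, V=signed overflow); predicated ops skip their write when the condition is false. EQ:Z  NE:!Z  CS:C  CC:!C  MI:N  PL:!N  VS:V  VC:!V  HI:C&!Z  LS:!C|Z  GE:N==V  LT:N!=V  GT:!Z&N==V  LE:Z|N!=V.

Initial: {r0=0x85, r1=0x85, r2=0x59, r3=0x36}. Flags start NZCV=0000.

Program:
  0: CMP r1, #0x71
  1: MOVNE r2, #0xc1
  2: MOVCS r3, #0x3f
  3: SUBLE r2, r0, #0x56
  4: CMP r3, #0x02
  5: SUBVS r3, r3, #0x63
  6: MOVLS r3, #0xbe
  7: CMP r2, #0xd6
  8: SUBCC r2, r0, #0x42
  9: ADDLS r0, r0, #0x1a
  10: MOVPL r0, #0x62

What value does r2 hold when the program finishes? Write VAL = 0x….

[0] flags=0011 → (cmp)
[1] flags=0011 NE?T → r2=0xc1
[2] flags=0011 CS?T → r3=0x3f
[3] flags=0011 LE?T → r2=0x2f
[4] flags=0010 → (cmp)
[5] flags=0010 VS?F → skip
[6] flags=0010 LS?F → skip
[7] flags=0000 → (cmp)
[8] flags=0000 CC?T → r2=0x43
[9] flags=0000 LS?T → r0=0x9f
[10] flags=0000 PL?T → r0=0x62

VAL = 0x43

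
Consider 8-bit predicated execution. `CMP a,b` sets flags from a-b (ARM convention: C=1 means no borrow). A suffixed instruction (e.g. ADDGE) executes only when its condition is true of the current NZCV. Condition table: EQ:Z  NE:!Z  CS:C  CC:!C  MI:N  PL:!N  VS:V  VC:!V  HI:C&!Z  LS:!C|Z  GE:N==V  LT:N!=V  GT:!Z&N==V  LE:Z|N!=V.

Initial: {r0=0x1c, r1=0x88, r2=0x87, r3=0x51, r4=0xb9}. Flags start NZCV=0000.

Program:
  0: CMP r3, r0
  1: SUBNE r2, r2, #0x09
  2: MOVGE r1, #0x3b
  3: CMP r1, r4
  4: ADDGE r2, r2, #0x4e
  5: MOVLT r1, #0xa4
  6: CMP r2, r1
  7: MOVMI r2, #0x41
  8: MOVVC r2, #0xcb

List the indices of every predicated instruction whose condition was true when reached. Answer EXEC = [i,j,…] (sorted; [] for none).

[0] flags=0010 → (cmp)
[1] flags=0010 NE?T → r2=0x7e
[2] flags=0010 GE?T → r1=0x3b
[3] flags=1001 → (cmp)
[4] flags=1001 GE?T → r2=0xcc
[5] flags=1001 LT?F → skip
[6] flags=1010 → (cmp)
[7] flags=1010 MI?T → r2=0x41
[8] flags=1010 VC?T → r2=0xcb

EXEC = [1,2,4,7,8]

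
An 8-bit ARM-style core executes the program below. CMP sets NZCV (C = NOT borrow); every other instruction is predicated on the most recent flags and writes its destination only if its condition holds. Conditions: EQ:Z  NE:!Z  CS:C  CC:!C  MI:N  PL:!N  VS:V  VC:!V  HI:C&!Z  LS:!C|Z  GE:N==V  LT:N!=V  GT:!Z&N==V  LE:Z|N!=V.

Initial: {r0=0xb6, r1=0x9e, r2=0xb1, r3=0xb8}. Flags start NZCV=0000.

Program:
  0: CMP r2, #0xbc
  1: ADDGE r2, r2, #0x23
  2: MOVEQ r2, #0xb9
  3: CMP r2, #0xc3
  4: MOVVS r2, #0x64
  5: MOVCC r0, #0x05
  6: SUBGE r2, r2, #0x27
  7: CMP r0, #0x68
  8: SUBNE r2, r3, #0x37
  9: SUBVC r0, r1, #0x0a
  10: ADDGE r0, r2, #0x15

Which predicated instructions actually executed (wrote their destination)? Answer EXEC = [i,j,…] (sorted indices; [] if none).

EXEC = [5,8,9]

0: ✓ CMP  NZCV=1000
1: · ADDGE
2: · MOVEQ
3: ✓ CMP  NZCV=1000
4: · MOVVS
5: ✓ MOVCC  r0←0x05
6: · SUBGE
7: ✓ CMP  NZCV=1000
8: ✓ SUBNE  r2←0x81
9: ✓ SUBVC  r0←0x94
10: · ADDGE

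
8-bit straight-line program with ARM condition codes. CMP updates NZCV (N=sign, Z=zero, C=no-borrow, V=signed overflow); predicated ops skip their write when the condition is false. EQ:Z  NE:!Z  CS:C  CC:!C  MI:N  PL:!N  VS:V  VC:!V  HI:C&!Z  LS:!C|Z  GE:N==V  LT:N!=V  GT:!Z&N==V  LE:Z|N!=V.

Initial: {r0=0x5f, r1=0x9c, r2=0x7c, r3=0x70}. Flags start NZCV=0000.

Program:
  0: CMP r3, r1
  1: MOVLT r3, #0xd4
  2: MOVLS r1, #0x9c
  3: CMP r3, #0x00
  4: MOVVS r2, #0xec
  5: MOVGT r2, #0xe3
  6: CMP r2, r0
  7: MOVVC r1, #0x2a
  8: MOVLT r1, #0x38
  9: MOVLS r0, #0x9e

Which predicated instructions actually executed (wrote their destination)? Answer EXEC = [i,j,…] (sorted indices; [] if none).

EXEC = [2,5,7,8]

[0] flags=1001 → (cmp)
[1] flags=1001 LT?F → skip
[2] flags=1001 LS?T → r1=0x9c
[3] flags=0010 → (cmp)
[4] flags=0010 VS?F → skip
[5] flags=0010 GT?T → r2=0xe3
[6] flags=1010 → (cmp)
[7] flags=1010 VC?T → r1=0x2a
[8] flags=1010 LT?T → r1=0x38
[9] flags=1010 LS?F → skip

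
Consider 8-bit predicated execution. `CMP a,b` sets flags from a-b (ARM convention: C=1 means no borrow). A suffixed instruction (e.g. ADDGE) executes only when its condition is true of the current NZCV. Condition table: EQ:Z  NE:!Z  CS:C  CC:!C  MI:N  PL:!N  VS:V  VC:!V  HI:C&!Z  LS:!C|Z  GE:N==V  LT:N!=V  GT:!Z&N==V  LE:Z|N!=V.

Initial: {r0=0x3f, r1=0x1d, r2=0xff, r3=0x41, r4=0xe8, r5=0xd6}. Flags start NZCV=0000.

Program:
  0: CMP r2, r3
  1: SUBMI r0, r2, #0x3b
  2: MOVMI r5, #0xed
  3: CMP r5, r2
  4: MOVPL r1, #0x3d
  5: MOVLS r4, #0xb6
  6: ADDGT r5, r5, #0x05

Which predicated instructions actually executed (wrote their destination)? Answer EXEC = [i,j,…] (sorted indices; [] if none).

EXEC = [1,2,5]

0: ✓ CMP  NZCV=1010
1: ✓ SUBMI  r0←0xc4
2: ✓ MOVMI  r5←0xed
3: ✓ CMP  NZCV=1000
4: · MOVPL
5: ✓ MOVLS  r4←0xb6
6: · ADDGT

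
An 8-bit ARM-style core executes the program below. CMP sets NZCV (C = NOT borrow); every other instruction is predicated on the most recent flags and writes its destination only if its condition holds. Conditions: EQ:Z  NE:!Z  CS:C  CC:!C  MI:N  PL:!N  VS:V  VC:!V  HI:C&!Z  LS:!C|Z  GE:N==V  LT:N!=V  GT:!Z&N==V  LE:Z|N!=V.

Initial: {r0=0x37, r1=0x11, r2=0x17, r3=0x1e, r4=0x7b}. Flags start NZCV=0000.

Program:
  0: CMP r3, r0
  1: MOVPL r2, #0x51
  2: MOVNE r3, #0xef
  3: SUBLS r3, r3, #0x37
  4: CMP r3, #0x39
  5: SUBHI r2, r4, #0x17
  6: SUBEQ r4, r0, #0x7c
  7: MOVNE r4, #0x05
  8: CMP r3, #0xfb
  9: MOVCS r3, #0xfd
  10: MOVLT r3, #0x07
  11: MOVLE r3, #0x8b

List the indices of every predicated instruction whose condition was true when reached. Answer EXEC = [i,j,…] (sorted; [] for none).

EXEC = [2,3,5,7,10,11]

[0] flags=1000 → (cmp)
[1] flags=1000 PL?F → skip
[2] flags=1000 NE?T → r3=0xef
[3] flags=1000 LS?T → r3=0xb8
[4] flags=0011 → (cmp)
[5] flags=0011 HI?T → r2=0x64
[6] flags=0011 EQ?F → skip
[7] flags=0011 NE?T → r4=0x05
[8] flags=1000 → (cmp)
[9] flags=1000 CS?F → skip
[10] flags=1000 LT?T → r3=0x07
[11] flags=1000 LE?T → r3=0x8b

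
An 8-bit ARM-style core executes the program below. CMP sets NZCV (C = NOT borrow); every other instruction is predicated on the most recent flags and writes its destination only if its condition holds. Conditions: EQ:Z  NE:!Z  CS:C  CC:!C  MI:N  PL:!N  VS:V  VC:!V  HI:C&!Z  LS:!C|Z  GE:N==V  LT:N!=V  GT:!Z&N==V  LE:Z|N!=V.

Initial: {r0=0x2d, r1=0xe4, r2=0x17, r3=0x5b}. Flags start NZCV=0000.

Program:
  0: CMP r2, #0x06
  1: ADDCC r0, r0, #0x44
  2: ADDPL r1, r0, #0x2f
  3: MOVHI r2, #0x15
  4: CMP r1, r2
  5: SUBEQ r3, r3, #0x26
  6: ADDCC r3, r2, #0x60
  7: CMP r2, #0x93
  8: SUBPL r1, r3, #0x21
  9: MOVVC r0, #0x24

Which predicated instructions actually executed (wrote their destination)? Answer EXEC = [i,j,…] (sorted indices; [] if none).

0: ✓ CMP  NZCV=0010
1: · ADDCC
2: ✓ ADDPL  r1←0x5c
3: ✓ MOVHI  r2←0x15
4: ✓ CMP  NZCV=0010
5: · SUBEQ
6: · ADDCC
7: ✓ CMP  NZCV=1001
8: · SUBPL
9: · MOVVC

EXEC = [2,3]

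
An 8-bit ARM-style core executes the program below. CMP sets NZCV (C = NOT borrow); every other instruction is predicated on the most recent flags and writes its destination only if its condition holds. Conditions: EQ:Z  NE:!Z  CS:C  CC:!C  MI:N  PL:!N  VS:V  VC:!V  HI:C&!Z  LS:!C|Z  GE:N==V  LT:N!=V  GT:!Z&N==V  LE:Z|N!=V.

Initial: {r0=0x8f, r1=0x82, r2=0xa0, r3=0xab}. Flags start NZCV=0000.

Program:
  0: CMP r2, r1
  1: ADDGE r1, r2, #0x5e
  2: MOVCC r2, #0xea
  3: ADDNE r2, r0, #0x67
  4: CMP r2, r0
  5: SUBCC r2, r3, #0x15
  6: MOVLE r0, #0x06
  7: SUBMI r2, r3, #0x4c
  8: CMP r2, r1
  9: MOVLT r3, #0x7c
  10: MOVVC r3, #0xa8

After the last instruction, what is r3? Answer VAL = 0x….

0: ✓ CMP  NZCV=0010
1: ✓ ADDGE  r1←0xfe
2: · MOVCC
3: ✓ ADDNE  r2←0xf6
4: ✓ CMP  NZCV=0010
5: · SUBCC
6: · MOVLE
7: · SUBMI
8: ✓ CMP  NZCV=1000
9: ✓ MOVLT  r3←0x7c
10: ✓ MOVVC  r3←0xa8

VAL = 0xa8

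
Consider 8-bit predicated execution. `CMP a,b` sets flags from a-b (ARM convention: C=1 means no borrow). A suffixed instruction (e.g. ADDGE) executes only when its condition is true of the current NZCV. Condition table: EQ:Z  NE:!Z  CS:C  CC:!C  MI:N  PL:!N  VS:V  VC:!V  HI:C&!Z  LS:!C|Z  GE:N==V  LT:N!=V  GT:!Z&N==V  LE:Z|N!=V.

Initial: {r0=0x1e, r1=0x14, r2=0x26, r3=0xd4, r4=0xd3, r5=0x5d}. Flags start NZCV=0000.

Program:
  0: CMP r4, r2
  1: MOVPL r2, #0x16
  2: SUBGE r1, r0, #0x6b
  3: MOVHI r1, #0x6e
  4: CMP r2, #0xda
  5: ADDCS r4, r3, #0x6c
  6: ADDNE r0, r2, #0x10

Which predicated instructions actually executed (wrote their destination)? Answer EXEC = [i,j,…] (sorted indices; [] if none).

0: ✓ CMP  NZCV=1010
1: · MOVPL
2: · SUBGE
3: ✓ MOVHI  r1←0x6e
4: ✓ CMP  NZCV=0000
5: · ADDCS
6: ✓ ADDNE  r0←0x36

EXEC = [3,6]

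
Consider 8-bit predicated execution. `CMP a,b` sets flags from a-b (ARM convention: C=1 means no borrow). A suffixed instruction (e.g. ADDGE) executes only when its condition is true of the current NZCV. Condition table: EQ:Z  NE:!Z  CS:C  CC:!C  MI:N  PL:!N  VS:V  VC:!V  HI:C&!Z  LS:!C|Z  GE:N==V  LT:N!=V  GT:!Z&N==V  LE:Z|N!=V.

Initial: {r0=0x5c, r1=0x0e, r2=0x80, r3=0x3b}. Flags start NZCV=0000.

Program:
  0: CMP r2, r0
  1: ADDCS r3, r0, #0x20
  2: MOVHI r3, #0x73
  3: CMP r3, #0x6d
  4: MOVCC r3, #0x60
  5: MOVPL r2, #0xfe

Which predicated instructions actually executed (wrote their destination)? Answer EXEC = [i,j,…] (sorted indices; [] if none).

EXEC = [1,2,5]

0: ✓ CMP  NZCV=0011
1: ✓ ADDCS  r3←0x7c
2: ✓ MOVHI  r3←0x73
3: ✓ CMP  NZCV=0010
4: · MOVCC
5: ✓ MOVPL  r2←0xfe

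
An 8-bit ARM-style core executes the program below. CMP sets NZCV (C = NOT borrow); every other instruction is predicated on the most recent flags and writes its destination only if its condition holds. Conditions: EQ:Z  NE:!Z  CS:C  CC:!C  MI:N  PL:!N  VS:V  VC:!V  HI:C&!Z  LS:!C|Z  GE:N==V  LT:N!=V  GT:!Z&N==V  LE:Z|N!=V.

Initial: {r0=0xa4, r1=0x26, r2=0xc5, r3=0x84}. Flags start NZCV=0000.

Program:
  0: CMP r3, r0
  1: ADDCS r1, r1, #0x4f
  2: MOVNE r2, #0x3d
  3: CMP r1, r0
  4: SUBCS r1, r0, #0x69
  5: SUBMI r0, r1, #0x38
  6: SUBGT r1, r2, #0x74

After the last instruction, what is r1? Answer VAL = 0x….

0: ✓ CMP  NZCV=1000
1: · ADDCS
2: ✓ MOVNE  r2←0x3d
3: ✓ CMP  NZCV=1001
4: · SUBCS
5: ✓ SUBMI  r0←0xee
6: ✓ SUBGT  r1←0xc9

VAL = 0xc9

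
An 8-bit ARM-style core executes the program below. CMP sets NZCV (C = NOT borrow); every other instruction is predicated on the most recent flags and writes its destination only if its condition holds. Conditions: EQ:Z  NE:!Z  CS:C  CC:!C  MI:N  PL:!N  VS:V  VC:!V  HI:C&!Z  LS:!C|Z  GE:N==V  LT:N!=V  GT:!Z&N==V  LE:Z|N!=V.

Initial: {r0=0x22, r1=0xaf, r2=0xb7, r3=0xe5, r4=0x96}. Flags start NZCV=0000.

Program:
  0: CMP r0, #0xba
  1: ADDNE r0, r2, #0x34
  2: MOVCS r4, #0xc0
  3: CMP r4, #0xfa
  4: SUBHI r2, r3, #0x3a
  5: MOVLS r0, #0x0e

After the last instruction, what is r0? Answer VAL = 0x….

[0] flags=0000 → (cmp)
[1] flags=0000 NE?T → r0=0xeb
[2] flags=0000 CS?F → skip
[3] flags=1000 → (cmp)
[4] flags=1000 HI?F → skip
[5] flags=1000 LS?T → r0=0x0e

VAL = 0x0e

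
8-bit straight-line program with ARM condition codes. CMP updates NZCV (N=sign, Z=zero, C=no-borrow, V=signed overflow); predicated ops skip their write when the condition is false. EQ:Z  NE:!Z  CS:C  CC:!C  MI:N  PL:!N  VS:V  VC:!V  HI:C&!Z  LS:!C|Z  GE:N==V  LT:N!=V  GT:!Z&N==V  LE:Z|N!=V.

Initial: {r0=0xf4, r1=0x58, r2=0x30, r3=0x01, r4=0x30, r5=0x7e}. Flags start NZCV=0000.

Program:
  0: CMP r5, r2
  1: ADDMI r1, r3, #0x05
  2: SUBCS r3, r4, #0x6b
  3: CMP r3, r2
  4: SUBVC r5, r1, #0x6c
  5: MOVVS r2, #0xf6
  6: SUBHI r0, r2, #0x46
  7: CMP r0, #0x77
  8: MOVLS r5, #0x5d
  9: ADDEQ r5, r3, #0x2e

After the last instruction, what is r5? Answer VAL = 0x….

0: ✓ CMP  NZCV=0010
1: · ADDMI
2: ✓ SUBCS  r3←0xc5
3: ✓ CMP  NZCV=1010
4: ✓ SUBVC  r5←0xec
5: · MOVVS
6: ✓ SUBHI  r0←0xea
7: ✓ CMP  NZCV=0011
8: · MOVLS
9: · ADDEQ

VAL = 0xec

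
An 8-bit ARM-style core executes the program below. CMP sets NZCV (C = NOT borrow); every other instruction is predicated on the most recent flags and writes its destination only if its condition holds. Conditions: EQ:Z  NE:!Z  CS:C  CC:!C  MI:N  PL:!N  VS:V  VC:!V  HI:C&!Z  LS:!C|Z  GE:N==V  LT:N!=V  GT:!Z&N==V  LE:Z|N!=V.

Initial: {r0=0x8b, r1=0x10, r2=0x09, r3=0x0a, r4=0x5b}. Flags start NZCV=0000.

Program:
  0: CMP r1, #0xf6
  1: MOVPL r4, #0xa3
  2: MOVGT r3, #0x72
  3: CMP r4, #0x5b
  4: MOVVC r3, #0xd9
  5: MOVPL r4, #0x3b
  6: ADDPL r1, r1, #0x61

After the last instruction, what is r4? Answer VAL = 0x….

0: ✓ CMP  NZCV=0000
1: ✓ MOVPL  r4←0xa3
2: ✓ MOVGT  r3←0x72
3: ✓ CMP  NZCV=0011
4: · MOVVC
5: ✓ MOVPL  r4←0x3b
6: ✓ ADDPL  r1←0x71

VAL = 0x3b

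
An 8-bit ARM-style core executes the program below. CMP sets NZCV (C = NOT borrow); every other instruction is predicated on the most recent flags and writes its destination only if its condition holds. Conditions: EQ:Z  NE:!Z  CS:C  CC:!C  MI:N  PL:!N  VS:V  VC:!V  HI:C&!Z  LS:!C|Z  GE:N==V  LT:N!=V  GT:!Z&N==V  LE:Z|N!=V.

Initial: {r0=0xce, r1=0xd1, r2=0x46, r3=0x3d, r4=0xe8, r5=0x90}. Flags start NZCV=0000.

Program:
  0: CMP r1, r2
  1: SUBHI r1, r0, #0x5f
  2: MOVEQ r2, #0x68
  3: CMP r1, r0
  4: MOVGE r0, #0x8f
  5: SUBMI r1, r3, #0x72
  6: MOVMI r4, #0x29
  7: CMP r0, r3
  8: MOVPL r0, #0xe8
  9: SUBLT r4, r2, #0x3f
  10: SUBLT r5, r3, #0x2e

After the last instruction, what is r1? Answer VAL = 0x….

0: ✓ CMP  NZCV=1010
1: ✓ SUBHI  r1←0x6f
2: · MOVEQ
3: ✓ CMP  NZCV=1001
4: ✓ MOVGE  r0←0x8f
5: ✓ SUBMI  r1←0xcb
6: ✓ MOVMI  r4←0x29
7: ✓ CMP  NZCV=0011
8: ✓ MOVPL  r0←0xe8
9: ✓ SUBLT  r4←0x07
10: ✓ SUBLT  r5←0x0f

VAL = 0xcb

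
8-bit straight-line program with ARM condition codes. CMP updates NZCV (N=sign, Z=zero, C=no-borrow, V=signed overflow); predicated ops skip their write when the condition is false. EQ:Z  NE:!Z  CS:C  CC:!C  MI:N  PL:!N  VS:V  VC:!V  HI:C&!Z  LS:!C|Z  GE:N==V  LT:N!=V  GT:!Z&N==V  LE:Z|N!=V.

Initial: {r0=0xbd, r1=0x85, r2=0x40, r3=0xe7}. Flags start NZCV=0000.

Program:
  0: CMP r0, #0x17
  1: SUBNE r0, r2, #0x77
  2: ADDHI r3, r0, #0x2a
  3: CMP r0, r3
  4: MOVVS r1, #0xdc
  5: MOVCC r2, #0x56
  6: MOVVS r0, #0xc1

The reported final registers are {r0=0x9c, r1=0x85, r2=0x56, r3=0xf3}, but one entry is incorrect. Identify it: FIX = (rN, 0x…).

[0] flags=1010 → (cmp)
[1] flags=1010 NE?T → r0=0xc9
[2] flags=1010 HI?T → r3=0xf3
[3] flags=1000 → (cmp)
[4] flags=1000 VS?F → skip
[5] flags=1000 CC?T → r2=0x56
[6] flags=1000 VS?F → skip

FIX = (r0, 0xc9)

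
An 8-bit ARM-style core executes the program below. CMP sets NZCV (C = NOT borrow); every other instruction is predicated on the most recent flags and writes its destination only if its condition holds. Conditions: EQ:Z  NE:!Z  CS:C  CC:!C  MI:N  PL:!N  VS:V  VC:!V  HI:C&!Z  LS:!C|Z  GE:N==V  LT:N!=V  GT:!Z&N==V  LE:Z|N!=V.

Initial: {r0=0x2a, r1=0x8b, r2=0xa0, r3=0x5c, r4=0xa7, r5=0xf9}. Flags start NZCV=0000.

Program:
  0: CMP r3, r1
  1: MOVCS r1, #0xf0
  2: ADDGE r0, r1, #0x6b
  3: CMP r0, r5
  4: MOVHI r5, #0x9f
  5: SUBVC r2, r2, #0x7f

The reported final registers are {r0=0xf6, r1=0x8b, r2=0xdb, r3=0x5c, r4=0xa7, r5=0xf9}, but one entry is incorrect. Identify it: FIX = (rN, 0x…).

0: ✓ CMP  NZCV=1001
1: · MOVCS
2: ✓ ADDGE  r0←0xf6
3: ✓ CMP  NZCV=1000
4: · MOVHI
5: ✓ SUBVC  r2←0x21

FIX = (r2, 0x21)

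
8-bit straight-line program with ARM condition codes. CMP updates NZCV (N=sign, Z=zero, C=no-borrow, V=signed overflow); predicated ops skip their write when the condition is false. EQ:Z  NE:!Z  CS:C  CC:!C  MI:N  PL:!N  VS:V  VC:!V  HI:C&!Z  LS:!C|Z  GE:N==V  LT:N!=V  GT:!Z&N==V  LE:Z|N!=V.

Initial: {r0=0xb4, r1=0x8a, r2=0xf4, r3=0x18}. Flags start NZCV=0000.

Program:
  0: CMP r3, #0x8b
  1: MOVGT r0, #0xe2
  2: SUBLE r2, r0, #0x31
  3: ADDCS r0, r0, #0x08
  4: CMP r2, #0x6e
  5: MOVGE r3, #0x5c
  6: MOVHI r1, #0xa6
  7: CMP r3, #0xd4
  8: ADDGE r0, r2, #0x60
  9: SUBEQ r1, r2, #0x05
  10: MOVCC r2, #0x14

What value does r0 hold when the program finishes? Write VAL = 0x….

VAL = 0x54

[0] flags=1001 → (cmp)
[1] flags=1001 GT?T → r0=0xe2
[2] flags=1001 LE?F → skip
[3] flags=1001 CS?F → skip
[4] flags=1010 → (cmp)
[5] flags=1010 GE?F → skip
[6] flags=1010 HI?T → r1=0xa6
[7] flags=0000 → (cmp)
[8] flags=0000 GE?T → r0=0x54
[9] flags=0000 EQ?F → skip
[10] flags=0000 CC?T → r2=0x14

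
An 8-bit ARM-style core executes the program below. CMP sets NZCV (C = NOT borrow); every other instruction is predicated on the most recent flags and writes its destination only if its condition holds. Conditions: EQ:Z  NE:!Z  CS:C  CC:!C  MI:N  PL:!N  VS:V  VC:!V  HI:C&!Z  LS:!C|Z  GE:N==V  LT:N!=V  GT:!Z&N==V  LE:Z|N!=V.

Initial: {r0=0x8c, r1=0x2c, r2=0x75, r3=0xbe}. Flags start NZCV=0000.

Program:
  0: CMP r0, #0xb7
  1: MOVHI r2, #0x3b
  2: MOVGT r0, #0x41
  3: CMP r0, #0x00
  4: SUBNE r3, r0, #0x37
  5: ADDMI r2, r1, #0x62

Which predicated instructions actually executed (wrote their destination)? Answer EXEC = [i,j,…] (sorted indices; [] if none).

EXEC = [4,5]

[0] flags=1000 → (cmp)
[1] flags=1000 HI?F → skip
[2] flags=1000 GT?F → skip
[3] flags=1010 → (cmp)
[4] flags=1010 NE?T → r3=0x55
[5] flags=1010 MI?T → r2=0x8e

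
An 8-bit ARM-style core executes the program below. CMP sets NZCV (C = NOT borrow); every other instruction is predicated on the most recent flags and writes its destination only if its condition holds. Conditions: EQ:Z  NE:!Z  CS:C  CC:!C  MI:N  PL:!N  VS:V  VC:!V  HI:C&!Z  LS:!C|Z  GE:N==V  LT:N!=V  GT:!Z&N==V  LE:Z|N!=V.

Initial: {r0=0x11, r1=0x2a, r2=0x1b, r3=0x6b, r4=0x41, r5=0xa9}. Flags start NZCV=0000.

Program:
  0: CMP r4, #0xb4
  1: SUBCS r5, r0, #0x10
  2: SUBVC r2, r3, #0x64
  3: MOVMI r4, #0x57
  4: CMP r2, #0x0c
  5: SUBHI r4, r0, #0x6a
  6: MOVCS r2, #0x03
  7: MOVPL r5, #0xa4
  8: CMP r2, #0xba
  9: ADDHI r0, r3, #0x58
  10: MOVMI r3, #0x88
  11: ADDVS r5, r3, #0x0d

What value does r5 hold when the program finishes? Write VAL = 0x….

VAL = 0xa4

[0] flags=1001 → (cmp)
[1] flags=1001 CS?F → skip
[2] flags=1001 VC?F → skip
[3] flags=1001 MI?T → r4=0x57
[4] flags=0010 → (cmp)
[5] flags=0010 HI?T → r4=0xa7
[6] flags=0010 CS?T → r2=0x03
[7] flags=0010 PL?T → r5=0xa4
[8] flags=0000 → (cmp)
[9] flags=0000 HI?F → skip
[10] flags=0000 MI?F → skip
[11] flags=0000 VS?F → skip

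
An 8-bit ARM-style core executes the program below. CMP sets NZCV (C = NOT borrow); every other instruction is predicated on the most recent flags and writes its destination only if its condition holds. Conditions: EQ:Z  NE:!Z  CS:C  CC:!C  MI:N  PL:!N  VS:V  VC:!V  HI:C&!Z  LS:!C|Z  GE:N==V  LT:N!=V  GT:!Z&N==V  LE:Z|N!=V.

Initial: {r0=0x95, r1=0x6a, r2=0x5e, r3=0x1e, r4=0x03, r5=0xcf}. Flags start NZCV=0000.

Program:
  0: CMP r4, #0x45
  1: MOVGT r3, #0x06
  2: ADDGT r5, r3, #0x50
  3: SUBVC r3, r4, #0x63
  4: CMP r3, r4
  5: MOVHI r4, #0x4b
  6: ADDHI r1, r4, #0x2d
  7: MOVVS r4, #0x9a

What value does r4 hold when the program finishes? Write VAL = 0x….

VAL = 0x4b

0: ✓ CMP  NZCV=1000
1: · MOVGT
2: · ADDGT
3: ✓ SUBVC  r3←0xa0
4: ✓ CMP  NZCV=1010
5: ✓ MOVHI  r4←0x4b
6: ✓ ADDHI  r1←0x78
7: · MOVVS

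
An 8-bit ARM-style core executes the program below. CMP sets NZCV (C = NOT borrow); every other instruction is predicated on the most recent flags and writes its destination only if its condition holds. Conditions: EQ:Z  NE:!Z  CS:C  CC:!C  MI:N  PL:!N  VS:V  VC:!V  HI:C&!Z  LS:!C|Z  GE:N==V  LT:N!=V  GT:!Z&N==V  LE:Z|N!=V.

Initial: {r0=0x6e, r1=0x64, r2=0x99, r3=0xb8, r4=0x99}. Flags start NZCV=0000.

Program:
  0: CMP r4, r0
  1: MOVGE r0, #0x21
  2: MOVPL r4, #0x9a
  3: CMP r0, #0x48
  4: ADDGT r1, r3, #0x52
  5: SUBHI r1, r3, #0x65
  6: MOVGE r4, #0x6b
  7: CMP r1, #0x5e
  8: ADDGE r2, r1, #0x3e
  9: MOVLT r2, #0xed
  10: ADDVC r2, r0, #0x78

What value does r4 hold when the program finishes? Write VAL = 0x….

VAL = 0x6b

0: ✓ CMP  NZCV=0011
1: · MOVGE
2: ✓ MOVPL  r4←0x9a
3: ✓ CMP  NZCV=0010
4: ✓ ADDGT  r1←0x0a
5: ✓ SUBHI  r1←0x53
6: ✓ MOVGE  r4←0x6b
7: ✓ CMP  NZCV=1000
8: · ADDGE
9: ✓ MOVLT  r2←0xed
10: ✓ ADDVC  r2←0xe6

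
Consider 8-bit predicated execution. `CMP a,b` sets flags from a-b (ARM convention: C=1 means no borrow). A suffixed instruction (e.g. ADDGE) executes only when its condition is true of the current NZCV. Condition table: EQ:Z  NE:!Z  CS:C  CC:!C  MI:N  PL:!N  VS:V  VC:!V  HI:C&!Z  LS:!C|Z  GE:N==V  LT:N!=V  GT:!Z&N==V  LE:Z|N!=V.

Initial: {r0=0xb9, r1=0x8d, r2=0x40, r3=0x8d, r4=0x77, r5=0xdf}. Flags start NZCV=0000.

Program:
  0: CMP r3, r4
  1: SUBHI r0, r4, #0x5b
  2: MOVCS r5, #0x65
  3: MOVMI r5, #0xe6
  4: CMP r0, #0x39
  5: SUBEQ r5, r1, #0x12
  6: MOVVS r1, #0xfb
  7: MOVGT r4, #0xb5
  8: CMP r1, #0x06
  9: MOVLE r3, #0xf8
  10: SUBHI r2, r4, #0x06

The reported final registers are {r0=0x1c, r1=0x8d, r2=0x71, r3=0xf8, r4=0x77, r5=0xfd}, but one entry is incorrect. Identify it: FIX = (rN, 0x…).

FIX = (r5, 0x65)

0: ✓ CMP  NZCV=0011
1: ✓ SUBHI  r0←0x1c
2: ✓ MOVCS  r5←0x65
3: · MOVMI
4: ✓ CMP  NZCV=1000
5: · SUBEQ
6: · MOVVS
7: · MOVGT
8: ✓ CMP  NZCV=1010
9: ✓ MOVLE  r3←0xf8
10: ✓ SUBHI  r2←0x71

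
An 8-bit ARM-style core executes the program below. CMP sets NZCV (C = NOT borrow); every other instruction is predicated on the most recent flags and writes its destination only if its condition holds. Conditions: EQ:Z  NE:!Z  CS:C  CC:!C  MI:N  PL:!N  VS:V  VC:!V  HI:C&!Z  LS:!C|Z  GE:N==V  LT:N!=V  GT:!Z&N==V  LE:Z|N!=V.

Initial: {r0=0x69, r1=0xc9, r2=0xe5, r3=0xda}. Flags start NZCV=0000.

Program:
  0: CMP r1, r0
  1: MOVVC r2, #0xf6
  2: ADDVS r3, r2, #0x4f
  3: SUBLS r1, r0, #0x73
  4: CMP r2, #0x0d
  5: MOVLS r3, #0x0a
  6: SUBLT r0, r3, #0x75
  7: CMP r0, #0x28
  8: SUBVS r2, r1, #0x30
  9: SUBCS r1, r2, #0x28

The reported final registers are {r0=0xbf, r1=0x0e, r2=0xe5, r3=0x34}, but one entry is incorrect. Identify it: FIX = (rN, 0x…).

[0] flags=0011 → (cmp)
[1] flags=0011 VC?F → skip
[2] flags=0011 VS?T → r3=0x34
[3] flags=0011 LS?F → skip
[4] flags=1010 → (cmp)
[5] flags=1010 LS?F → skip
[6] flags=1010 LT?T → r0=0xbf
[7] flags=1010 → (cmp)
[8] flags=1010 VS?F → skip
[9] flags=1010 CS?T → r1=0xbd

FIX = (r1, 0xbd)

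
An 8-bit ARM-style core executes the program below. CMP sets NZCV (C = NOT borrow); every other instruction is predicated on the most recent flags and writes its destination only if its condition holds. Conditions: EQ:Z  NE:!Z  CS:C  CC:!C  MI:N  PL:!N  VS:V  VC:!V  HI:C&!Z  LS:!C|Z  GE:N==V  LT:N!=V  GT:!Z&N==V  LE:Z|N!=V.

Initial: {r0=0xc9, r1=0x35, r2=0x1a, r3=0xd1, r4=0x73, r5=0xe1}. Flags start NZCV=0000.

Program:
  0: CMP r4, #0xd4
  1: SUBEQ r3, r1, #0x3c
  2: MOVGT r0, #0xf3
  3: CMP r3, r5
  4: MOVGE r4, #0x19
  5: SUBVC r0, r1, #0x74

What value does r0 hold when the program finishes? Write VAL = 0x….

VAL = 0xc1

0: ✓ CMP  NZCV=1001
1: · SUBEQ
2: ✓ MOVGT  r0←0xf3
3: ✓ CMP  NZCV=1000
4: · MOVGE
5: ✓ SUBVC  r0←0xc1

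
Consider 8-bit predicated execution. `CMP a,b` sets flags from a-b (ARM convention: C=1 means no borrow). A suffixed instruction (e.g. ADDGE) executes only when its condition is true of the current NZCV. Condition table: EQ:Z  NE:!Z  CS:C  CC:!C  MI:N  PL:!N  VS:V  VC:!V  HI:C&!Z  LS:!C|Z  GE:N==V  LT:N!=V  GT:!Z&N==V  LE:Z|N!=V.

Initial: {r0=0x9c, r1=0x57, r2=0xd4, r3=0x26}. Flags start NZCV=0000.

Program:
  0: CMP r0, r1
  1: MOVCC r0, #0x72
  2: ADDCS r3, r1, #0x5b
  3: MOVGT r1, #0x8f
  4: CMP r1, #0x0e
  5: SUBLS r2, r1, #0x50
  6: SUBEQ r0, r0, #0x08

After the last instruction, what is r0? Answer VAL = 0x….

[0] flags=0011 → (cmp)
[1] flags=0011 CC?F → skip
[2] flags=0011 CS?T → r3=0xb2
[3] flags=0011 GT?F → skip
[4] flags=0010 → (cmp)
[5] flags=0010 LS?F → skip
[6] flags=0010 EQ?F → skip

VAL = 0x9c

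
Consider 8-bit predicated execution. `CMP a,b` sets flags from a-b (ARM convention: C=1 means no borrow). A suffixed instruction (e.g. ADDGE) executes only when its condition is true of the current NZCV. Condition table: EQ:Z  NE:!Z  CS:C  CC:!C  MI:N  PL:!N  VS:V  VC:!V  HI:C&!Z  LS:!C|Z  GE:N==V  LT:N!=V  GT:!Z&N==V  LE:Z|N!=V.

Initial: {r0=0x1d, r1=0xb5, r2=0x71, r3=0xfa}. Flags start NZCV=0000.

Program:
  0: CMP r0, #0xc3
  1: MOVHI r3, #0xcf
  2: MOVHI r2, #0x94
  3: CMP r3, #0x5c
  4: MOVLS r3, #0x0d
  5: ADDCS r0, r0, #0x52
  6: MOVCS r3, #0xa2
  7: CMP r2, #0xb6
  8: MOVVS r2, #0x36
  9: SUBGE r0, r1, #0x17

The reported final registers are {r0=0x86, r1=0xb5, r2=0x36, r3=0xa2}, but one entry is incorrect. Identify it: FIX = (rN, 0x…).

[0] flags=0000 → (cmp)
[1] flags=0000 HI?F → skip
[2] flags=0000 HI?F → skip
[3] flags=1010 → (cmp)
[4] flags=1010 LS?F → skip
[5] flags=1010 CS?T → r0=0x6f
[6] flags=1010 CS?T → r3=0xa2
[7] flags=1001 → (cmp)
[8] flags=1001 VS?T → r2=0x36
[9] flags=1001 GE?T → r0=0x9e

FIX = (r0, 0x9e)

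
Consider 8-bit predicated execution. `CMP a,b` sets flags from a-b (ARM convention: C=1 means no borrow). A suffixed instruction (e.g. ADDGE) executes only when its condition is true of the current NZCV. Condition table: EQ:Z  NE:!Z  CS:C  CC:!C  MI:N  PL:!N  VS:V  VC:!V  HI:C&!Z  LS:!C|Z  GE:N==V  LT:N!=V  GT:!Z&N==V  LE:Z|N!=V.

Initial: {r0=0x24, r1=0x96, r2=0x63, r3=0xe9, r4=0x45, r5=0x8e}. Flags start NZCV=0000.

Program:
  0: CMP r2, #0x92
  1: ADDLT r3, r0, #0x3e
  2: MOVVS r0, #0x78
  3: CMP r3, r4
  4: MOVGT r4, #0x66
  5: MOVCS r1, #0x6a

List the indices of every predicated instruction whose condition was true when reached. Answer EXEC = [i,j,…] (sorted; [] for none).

EXEC = [2,5]

[0] flags=1001 → (cmp)
[1] flags=1001 LT?F → skip
[2] flags=1001 VS?T → r0=0x78
[3] flags=1010 → (cmp)
[4] flags=1010 GT?F → skip
[5] flags=1010 CS?T → r1=0x6a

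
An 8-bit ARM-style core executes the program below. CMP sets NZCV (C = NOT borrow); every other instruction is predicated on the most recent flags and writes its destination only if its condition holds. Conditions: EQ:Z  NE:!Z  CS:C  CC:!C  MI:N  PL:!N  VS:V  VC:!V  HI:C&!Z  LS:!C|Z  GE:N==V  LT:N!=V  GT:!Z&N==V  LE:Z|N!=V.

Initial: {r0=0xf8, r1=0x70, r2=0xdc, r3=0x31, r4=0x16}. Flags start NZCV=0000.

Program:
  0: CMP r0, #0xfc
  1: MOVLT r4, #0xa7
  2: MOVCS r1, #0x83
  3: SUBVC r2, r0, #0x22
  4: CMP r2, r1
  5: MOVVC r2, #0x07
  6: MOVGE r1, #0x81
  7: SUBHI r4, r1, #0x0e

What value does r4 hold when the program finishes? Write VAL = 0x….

VAL = 0x62

0: ✓ CMP  NZCV=1000
1: ✓ MOVLT  r4←0xa7
2: · MOVCS
3: ✓ SUBVC  r2←0xd6
4: ✓ CMP  NZCV=0011
5: · MOVVC
6: · MOVGE
7: ✓ SUBHI  r4←0x62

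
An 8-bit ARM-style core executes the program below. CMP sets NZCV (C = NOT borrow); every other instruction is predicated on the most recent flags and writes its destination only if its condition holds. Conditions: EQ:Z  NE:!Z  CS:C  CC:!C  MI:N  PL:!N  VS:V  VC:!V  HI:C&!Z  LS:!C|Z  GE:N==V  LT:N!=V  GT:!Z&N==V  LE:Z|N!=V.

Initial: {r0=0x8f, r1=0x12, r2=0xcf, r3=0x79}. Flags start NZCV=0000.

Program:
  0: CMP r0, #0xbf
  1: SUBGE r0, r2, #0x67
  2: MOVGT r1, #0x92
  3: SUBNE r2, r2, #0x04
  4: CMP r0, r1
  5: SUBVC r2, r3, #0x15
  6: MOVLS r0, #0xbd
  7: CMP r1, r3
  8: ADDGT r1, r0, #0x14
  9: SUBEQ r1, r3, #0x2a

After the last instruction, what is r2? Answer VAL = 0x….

VAL = 0xcb

0: ✓ CMP  NZCV=1000
1: · SUBGE
2: · MOVGT
3: ✓ SUBNE  r2←0xcb
4: ✓ CMP  NZCV=0011
5: · SUBVC
6: · MOVLS
7: ✓ CMP  NZCV=1000
8: · ADDGT
9: · SUBEQ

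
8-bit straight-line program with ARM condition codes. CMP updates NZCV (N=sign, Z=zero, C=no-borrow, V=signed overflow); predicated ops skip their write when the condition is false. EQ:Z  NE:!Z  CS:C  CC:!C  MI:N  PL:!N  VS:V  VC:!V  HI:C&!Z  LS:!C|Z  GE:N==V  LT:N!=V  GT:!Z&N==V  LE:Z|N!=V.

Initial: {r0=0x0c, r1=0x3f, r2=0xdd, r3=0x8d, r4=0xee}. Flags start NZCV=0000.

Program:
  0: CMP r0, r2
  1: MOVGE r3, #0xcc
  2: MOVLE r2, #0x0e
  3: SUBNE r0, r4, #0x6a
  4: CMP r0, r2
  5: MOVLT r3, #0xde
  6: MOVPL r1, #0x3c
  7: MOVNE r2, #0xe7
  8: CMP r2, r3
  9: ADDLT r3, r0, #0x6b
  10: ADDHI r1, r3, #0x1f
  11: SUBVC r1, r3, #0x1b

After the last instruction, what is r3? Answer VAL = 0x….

VAL = 0xde

0: ✓ CMP  NZCV=0000
1: ✓ MOVGE  r3←0xcc
2: · MOVLE
3: ✓ SUBNE  r0←0x84
4: ✓ CMP  NZCV=1000
5: ✓ MOVLT  r3←0xde
6: · MOVPL
7: ✓ MOVNE  r2←0xe7
8: ✓ CMP  NZCV=0010
9: · ADDLT
10: ✓ ADDHI  r1←0xfd
11: ✓ SUBVC  r1←0xc3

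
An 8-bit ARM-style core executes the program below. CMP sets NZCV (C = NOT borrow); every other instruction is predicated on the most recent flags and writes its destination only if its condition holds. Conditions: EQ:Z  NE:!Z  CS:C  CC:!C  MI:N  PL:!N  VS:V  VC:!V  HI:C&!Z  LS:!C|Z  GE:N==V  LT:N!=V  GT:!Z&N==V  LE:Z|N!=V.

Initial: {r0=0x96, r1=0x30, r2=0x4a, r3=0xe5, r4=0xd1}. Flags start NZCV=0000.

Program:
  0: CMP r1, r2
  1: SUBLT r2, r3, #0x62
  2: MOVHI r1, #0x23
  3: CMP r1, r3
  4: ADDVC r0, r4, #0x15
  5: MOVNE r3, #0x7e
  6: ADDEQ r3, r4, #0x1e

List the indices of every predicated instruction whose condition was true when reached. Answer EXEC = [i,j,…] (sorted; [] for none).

EXEC = [1,4,5]

[0] flags=1000 → (cmp)
[1] flags=1000 LT?T → r2=0x83
[2] flags=1000 HI?F → skip
[3] flags=0000 → (cmp)
[4] flags=0000 VC?T → r0=0xe6
[5] flags=0000 NE?T → r3=0x7e
[6] flags=0000 EQ?F → skip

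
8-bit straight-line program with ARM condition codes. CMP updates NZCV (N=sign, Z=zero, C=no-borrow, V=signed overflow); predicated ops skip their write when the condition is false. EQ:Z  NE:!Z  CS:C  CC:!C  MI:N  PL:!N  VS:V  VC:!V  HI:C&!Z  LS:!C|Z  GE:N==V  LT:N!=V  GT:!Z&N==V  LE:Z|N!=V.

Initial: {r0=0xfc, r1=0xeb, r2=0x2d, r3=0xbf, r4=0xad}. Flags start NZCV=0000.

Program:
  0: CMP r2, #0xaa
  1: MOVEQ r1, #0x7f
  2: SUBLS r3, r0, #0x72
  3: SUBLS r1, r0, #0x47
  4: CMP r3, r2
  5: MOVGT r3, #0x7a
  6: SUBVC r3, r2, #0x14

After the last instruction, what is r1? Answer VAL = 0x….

VAL = 0xb5

[0] flags=1001 → (cmp)
[1] flags=1001 EQ?F → skip
[2] flags=1001 LS?T → r3=0x8a
[3] flags=1001 LS?T → r1=0xb5
[4] flags=0011 → (cmp)
[5] flags=0011 GT?F → skip
[6] flags=0011 VC?F → skip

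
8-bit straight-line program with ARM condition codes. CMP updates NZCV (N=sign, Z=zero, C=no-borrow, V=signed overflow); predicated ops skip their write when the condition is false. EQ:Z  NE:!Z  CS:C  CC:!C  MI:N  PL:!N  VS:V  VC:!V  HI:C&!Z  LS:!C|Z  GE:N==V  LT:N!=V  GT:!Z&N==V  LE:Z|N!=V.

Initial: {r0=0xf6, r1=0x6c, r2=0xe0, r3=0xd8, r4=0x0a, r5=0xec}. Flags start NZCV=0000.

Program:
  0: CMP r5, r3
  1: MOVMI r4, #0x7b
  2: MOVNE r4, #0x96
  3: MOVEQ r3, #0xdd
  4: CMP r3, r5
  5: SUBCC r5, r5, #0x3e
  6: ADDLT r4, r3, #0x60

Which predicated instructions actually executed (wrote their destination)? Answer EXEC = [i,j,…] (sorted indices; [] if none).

EXEC = [2,5,6]

[0] flags=0010 → (cmp)
[1] flags=0010 MI?F → skip
[2] flags=0010 NE?T → r4=0x96
[3] flags=0010 EQ?F → skip
[4] flags=1000 → (cmp)
[5] flags=1000 CC?T → r5=0xae
[6] flags=1000 LT?T → r4=0x38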